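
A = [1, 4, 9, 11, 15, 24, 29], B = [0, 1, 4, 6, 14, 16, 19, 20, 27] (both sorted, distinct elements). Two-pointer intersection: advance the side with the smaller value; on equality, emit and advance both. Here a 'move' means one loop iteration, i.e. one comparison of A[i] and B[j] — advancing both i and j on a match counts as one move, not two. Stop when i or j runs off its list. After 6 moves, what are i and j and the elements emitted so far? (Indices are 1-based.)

i=5, j=5, emitted=[1, 4]

i=1 j=1: 1>0, j++
i=1 j=2: 1==1 emit, i++,j++
i=2 j=3: 4==4 emit, i++,j++
i=3 j=4: 9>6, j++
i=3 j=5: 9<14, i++
i=4 j=5: 11<14, i++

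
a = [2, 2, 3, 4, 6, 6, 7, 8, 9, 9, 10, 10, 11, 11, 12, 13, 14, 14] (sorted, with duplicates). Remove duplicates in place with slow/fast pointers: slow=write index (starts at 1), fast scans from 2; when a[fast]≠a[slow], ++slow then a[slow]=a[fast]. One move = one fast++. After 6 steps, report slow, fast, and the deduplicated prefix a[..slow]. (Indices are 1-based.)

slow=5, fast=8, prefix=[2, 3, 4, 6, 7]

(s=1,f=2) a[fast]=2=a[slow] dup → fast++
(s=1,f=3) a[fast]=3≠a[slow]=2 write a[2]=3 → slow++,fast++
(s=2,f=4) a[fast]=4≠a[slow]=3 write a[3]=4 → slow++,fast++
(s=3,f=5) a[fast]=6≠a[slow]=4 write a[4]=6 → slow++,fast++
(s=4,f=6) a[fast]=6=a[slow] dup → fast++
(s=4,f=7) a[fast]=7≠a[slow]=6 write a[5]=7 → slow++,fast++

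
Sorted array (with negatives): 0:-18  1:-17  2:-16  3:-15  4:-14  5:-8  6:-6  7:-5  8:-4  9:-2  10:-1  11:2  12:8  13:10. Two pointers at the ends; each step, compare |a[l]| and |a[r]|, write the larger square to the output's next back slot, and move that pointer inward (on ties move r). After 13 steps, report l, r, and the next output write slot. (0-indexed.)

l=10, r=10, next write slot=0

l=0 r=13: |-18|>|10| out[13]=324, l++
l=1 r=13: |-17|>|10| out[12]=289, l++
l=2 r=13: |-16|>|10| out[11]=256, l++
l=3 r=13: |-15|>|10| out[10]=225, l++
l=4 r=13: |-14|>|10| out[9]=196, l++
l=5 r=13: |-8|<=|10| out[8]=100, r--
l=5 r=12: |-8|<=|8| out[7]=64, r--
l=5 r=11: |-8|>|2| out[6]=64, l++
l=6 r=11: |-6|>|2| out[5]=36, l++
l=7 r=11: |-5|>|2| out[4]=25, l++
l=8 r=11: |-4|>|2| out[3]=16, l++
l=9 r=11: |-2|<=|2| out[2]=4, r--
l=9 r=10: |-2|>|-1| out[1]=4, l++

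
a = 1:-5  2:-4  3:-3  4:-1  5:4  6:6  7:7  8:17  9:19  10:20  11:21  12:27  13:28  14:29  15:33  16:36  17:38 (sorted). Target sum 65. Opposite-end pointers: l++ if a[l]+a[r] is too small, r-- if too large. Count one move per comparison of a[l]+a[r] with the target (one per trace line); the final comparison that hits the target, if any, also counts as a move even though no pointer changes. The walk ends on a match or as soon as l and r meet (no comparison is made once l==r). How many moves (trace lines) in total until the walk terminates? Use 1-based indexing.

12 moves

[1,17] -5+38=33 <65 → l++
[2,17] -4+38=34 <65 → l++
[3,17] -3+38=35 <65 → l++
[4,17] -1+38=37 <65 → l++
[5,17] 4+38=42 <65 → l++
[6,17] 6+38=44 <65 → l++
[7,17] 7+38=45 <65 → l++
[8,17] 17+38=55 <65 → l++
[9,17] 19+38=57 <65 → l++
[10,17] 20+38=58 <65 → l++
[11,17] 21+38=59 <65 → l++
[12,17] 27+38=65 → found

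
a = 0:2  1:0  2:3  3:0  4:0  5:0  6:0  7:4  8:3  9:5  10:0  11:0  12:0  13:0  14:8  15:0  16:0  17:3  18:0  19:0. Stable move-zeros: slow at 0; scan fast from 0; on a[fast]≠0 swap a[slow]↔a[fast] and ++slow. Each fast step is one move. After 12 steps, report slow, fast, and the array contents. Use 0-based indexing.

slow=0 fast=0: a[fast]=2≠0 swap→a[0]=2, slow++,fast++
slow=1 fast=1: a[fast]=0, fast++
slow=1 fast=2: a[fast]=3≠0 swap→a[1]=3, slow++,fast++
slow=2 fast=3: a[fast]=0, fast++
slow=2 fast=4: a[fast]=0, fast++
slow=2 fast=5: a[fast]=0, fast++
slow=2 fast=6: a[fast]=0, fast++
slow=2 fast=7: a[fast]=4≠0 swap→a[2]=4, slow++,fast++
slow=3 fast=8: a[fast]=3≠0 swap→a[3]=3, slow++,fast++
slow=4 fast=9: a[fast]=5≠0 swap→a[4]=5, slow++,fast++
slow=5 fast=10: a[fast]=0, fast++
slow=5 fast=11: a[fast]=0, fast++

slow=5, fast=12, a=[2, 3, 4, 3, 5, 0, 0, 0, 0, 0, 0, 0, 0, 0, 8, 0, 0, 3, 0, 0]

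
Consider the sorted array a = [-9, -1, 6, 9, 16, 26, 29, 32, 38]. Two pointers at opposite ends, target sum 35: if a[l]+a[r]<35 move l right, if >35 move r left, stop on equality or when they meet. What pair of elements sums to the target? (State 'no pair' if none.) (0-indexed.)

(6, 29)

l=0 r=8: -9+38=29 <35, l++
l=1 r=8: -1+38=37 >35, r--
l=1 r=7: -1+32=31 <35, l++
l=2 r=7: 6+32=38 >35, r--
l=2 r=6: 6+29=35, found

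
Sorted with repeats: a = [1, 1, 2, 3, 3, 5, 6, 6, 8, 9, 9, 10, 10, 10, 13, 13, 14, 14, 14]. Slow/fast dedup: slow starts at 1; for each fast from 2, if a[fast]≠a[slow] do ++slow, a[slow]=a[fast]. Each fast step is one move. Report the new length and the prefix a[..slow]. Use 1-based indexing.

(s=1,f=2) a[fast]=1=a[slow] dup → fast++
(s=1,f=3) a[fast]=2≠a[slow]=1 write a[2]=2 → slow++,fast++
(s=2,f=4) a[fast]=3≠a[slow]=2 write a[3]=3 → slow++,fast++
(s=3,f=5) a[fast]=3=a[slow] dup → fast++
(s=3,f=6) a[fast]=5≠a[slow]=3 write a[4]=5 → slow++,fast++
(s=4,f=7) a[fast]=6≠a[slow]=5 write a[5]=6 → slow++,fast++
(s=5,f=8) a[fast]=6=a[slow] dup → fast++
(s=5,f=9) a[fast]=8≠a[slow]=6 write a[6]=8 → slow++,fast++
(s=6,f=10) a[fast]=9≠a[slow]=8 write a[7]=9 → slow++,fast++
(s=7,f=11) a[fast]=9=a[slow] dup → fast++
(s=7,f=12) a[fast]=10≠a[slow]=9 write a[8]=10 → slow++,fast++
(s=8,f=13) a[fast]=10=a[slow] dup → fast++
(s=8,f=14) a[fast]=10=a[slow] dup → fast++
(s=8,f=15) a[fast]=13≠a[slow]=10 write a[9]=13 → slow++,fast++
(s=9,f=16) a[fast]=13=a[slow] dup → fast++
(s=9,f=17) a[fast]=14≠a[slow]=13 write a[10]=14 → slow++,fast++
(s=10,f=18) a[fast]=14=a[slow] dup → fast++
(s=10,f=19) a[fast]=14=a[slow] dup → fast++

length 10; prefix = [1, 2, 3, 5, 6, 8, 9, 10, 13, 14]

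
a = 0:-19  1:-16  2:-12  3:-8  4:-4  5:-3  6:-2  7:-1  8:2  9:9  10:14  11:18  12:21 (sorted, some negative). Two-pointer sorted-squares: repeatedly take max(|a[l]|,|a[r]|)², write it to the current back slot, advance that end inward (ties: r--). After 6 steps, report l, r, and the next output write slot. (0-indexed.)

[0,12] |-19|<=|21| out[12]=441 → r--
[0,11] |-19|>|18| out[11]=361 → l++
[1,11] |-16|<=|18| out[10]=324 → r--
[1,10] |-16|>|14| out[9]=256 → l++
[2,10] |-12|<=|14| out[8]=196 → r--
[2,9] |-12|>|9| out[7]=144 → l++

l=3, r=9, next write slot=6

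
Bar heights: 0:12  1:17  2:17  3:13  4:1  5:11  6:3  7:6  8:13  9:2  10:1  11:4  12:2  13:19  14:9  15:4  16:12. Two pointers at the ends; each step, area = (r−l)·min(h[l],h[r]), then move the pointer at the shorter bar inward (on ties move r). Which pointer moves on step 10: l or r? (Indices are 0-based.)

[0,16] min(12,12)*16=192 best=192 * → r--
[0,15] min(12,4)*15=60 best=192 → r--
[0,14] min(12,9)*14=126 best=192 → r--
[0,13] min(12,19)*13=156 best=192 → l++
[1,13] min(17,19)*12=204 best=204 * → l++
[2,13] min(17,19)*11=187 best=204 → l++
[3,13] min(13,19)*10=130 best=204 → l++
[4,13] min(1,19)*9=9 best=204 → l++
[5,13] min(11,19)*8=88 best=204 → l++
[6,13] min(3,19)*7=21 best=204 → l++

l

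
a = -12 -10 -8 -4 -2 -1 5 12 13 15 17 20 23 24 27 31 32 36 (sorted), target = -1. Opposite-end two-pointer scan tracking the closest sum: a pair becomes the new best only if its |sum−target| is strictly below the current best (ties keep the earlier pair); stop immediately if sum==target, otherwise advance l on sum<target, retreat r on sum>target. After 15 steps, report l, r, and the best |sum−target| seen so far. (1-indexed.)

l=4, r=6, best |Δ|=1

l=1 r=18: -12+36=24 d=25 *, r--
l=1 r=17: -12+32=20 d=21 *, r--
l=1 r=16: -12+31=19 d=20 *, r--
l=1 r=15: -12+27=15 d=16 *, r--
l=1 r=14: -12+24=12 d=13 *, r--
l=1 r=13: -12+23=11 d=12 *, r--
l=1 r=12: -12+20=8 d=9 *, r--
l=1 r=11: -12+17=5 d=6 *, r--
l=1 r=10: -12+15=3 d=4 *, r--
l=1 r=9: -12+13=1 d=2 *, r--
l=1 r=8: -12+12=0 d=1 *, r--
l=1 r=7: -12+5=-7 d=6, l++
l=2 r=7: -10+5=-5 d=4, l++
l=3 r=7: -8+5=-3 d=2, l++
l=4 r=7: -4+5=1 d=2, r--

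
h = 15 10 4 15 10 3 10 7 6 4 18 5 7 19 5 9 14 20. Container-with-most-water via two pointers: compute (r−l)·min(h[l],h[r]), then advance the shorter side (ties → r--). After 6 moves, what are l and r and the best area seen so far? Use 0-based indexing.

l=6, r=17, best area=255

[0,17] min(15,20)*17=255 best=255 * → l++
[1,17] min(10,20)*16=160 best=255 → l++
[2,17] min(4,20)*15=60 best=255 → l++
[3,17] min(15,20)*14=210 best=255 → l++
[4,17] min(10,20)*13=130 best=255 → l++
[5,17] min(3,20)*12=36 best=255 → l++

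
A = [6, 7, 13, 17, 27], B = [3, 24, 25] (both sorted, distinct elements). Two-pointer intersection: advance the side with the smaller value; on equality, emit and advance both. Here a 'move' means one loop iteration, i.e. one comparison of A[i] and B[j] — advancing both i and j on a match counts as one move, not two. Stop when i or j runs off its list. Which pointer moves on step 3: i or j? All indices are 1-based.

[i=1,j=1] 6>3 → j++
[i=1,j=2] 6<24 → i++
[i=2,j=2] 7<24 → i++

i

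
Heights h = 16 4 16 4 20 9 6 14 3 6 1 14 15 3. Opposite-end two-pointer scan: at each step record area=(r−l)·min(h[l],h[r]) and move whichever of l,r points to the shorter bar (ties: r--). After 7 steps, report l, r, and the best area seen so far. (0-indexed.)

l=0, r=6, best area=180

l=0 r=13: min(16,3)*13=39 best=39 *, r--
l=0 r=12: min(16,15)*12=180 best=180 *, r--
l=0 r=11: min(16,14)*11=154 best=180, r--
l=0 r=10: min(16,1)*10=10 best=180, r--
l=0 r=9: min(16,6)*9=54 best=180, r--
l=0 r=8: min(16,3)*8=24 best=180, r--
l=0 r=7: min(16,14)*7=98 best=180, r--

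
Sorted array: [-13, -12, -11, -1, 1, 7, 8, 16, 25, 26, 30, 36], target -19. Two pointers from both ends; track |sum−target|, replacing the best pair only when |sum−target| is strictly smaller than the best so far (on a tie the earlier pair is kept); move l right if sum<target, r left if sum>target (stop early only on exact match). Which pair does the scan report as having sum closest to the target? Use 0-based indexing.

pair (-12, -11) with sum -23 (|Δ|=4)

[0,11] -13+36=23 d=42 * → r--
[0,10] -13+30=17 d=36 * → r--
[0,9] -13+26=13 d=32 * → r--
[0,8] -13+25=12 d=31 * → r--
[0,7] -13+16=3 d=22 * → r--
[0,6] -13+8=-5 d=14 * → r--
[0,5] -13+7=-6 d=13 * → r--
[0,4] -13+1=-12 d=7 * → r--
[0,3] -13+-1=-14 d=5 * → r--
[0,2] -13+-11=-24 d=5 → l++
[1,2] -12+-11=-23 d=4 * → l++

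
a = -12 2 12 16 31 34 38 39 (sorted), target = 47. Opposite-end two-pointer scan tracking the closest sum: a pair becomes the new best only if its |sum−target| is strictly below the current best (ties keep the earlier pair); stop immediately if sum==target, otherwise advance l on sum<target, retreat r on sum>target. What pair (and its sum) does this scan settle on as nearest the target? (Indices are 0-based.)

pair (16, 31) with sum 47 (|Δ|=0)

[0,7] -12+39=27 d=20 * → l++
[1,7] 2+39=41 d=6 * → l++
[2,7] 12+39=51 d=4 * → r--
[2,6] 12+38=50 d=3 * → r--
[2,5] 12+34=46 d=1 * → l++
[3,5] 16+34=50 d=3 → r--
[3,4] 16+31=47 d=0 * → stop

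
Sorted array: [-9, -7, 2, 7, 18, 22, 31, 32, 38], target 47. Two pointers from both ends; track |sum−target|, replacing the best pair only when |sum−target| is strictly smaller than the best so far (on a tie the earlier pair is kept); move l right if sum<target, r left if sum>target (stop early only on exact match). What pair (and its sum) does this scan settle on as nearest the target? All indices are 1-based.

[1,9] -9+38=29 d=18 * → l++
[2,9] -7+38=31 d=16 * → l++
[3,9] 2+38=40 d=7 * → l++
[4,9] 7+38=45 d=2 * → l++
[5,9] 18+38=56 d=9 → r--
[5,8] 18+32=50 d=3 → r--
[5,7] 18+31=49 d=2 → r--
[5,6] 18+22=40 d=7 → l++

pair (7, 38) with sum 45 (|Δ|=2)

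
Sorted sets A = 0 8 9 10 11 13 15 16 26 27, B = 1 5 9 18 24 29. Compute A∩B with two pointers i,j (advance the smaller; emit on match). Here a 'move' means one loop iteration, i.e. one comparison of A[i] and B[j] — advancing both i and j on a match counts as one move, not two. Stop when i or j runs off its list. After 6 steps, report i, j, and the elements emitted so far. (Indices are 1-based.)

i=1 j=1: 0<1, i++
i=2 j=1: 8>1, j++
i=2 j=2: 8>5, j++
i=2 j=3: 8<9, i++
i=3 j=3: 9==9 emit, i++,j++
i=4 j=4: 10<18, i++

i=5, j=4, emitted=[9]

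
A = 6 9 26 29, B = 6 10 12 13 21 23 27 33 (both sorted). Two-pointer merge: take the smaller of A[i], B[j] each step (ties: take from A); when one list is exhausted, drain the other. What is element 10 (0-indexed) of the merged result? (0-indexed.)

merged[10] = 29

i=0 j=0: A[i]=6<=B[j]=6 take 6, i++
i=1 j=0: A[i]=9>B[j]=6 take 6, j++
i=1 j=1: A[i]=9<=B[j]=10 take 9, i++
i=2 j=1: A[i]=26>B[j]=10 take 10, j++
i=2 j=2: A[i]=26>B[j]=12 take 12, j++
i=2 j=3: A[i]=26>B[j]=13 take 13, j++
i=2 j=4: A[i]=26>B[j]=21 take 21, j++
i=2 j=5: A[i]=26>B[j]=23 take 23, j++
i=2 j=6: A[i]=26<=B[j]=27 take 26, i++
i=3 j=6: A[i]=29>B[j]=27 take 27, j++
i=3 j=7: A[i]=29<=B[j]=33 take 29, i++
i=4 j=7: A done, take B[j]=33, j++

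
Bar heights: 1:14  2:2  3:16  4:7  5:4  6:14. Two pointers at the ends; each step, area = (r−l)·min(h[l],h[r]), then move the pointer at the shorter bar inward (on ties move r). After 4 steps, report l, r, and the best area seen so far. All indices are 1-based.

[1,6] min(14,14)*5=70 best=70 * → r--
[1,5] min(14,4)*4=16 best=70 → r--
[1,4] min(14,7)*3=21 best=70 → r--
[1,3] min(14,16)*2=28 best=70 → l++

l=2, r=3, best area=70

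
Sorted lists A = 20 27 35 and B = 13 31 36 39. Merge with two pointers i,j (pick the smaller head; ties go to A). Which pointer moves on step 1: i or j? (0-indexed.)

j

i=0 j=0: A[i]=20>B[j]=13 take 13, j++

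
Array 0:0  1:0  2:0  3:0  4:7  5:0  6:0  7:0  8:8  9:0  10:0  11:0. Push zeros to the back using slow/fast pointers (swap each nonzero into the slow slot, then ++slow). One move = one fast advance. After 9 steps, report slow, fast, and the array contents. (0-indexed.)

slow=2, fast=9, a=[7, 8, 0, 0, 0, 0, 0, 0, 0, 0, 0, 0]

(s=0,f=0) a[fast]=0 → fast++
(s=0,f=1) a[fast]=0 → fast++
(s=0,f=2) a[fast]=0 → fast++
(s=0,f=3) a[fast]=0 → fast++
(s=0,f=4) a[fast]=7≠0 swap→a[0]=7 → slow++,fast++
(s=1,f=5) a[fast]=0 → fast++
(s=1,f=6) a[fast]=0 → fast++
(s=1,f=7) a[fast]=0 → fast++
(s=1,f=8) a[fast]=8≠0 swap→a[1]=8 → slow++,fast++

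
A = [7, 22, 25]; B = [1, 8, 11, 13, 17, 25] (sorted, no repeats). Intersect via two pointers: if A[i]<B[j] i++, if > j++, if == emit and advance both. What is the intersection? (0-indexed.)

[i=0,j=0] 7>1 → j++
[i=0,j=1] 7<8 → i++
[i=1,j=1] 22>8 → j++
[i=1,j=2] 22>11 → j++
[i=1,j=3] 22>13 → j++
[i=1,j=4] 22>17 → j++
[i=1,j=5] 22<25 → i++
[i=2,j=5] 25==25 emit → i++,j++

intersection = [25]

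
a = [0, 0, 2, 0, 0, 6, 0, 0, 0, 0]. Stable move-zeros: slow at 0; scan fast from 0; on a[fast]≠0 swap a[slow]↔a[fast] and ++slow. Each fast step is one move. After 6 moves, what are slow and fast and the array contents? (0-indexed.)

(s=0,f=0) a[fast]=0 → fast++
(s=0,f=1) a[fast]=0 → fast++
(s=0,f=2) a[fast]=2≠0 swap→a[0]=2 → slow++,fast++
(s=1,f=3) a[fast]=0 → fast++
(s=1,f=4) a[fast]=0 → fast++
(s=1,f=5) a[fast]=6≠0 swap→a[1]=6 → slow++,fast++

slow=2, fast=6, a=[2, 6, 0, 0, 0, 0, 0, 0, 0, 0]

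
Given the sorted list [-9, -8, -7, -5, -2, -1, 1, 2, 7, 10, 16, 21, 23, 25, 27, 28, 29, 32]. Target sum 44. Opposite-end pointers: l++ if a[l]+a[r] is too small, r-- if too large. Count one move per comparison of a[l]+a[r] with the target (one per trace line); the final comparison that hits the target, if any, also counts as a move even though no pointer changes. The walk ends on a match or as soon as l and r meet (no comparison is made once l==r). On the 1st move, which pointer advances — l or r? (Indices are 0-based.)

[0,17] -9+32=23 <44 → l++

l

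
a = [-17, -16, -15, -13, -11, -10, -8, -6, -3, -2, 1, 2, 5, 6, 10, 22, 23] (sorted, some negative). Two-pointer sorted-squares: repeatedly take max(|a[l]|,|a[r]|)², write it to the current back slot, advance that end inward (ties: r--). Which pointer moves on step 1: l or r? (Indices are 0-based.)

r

l=0 r=16: |-17|<=|23| out[16]=529, r--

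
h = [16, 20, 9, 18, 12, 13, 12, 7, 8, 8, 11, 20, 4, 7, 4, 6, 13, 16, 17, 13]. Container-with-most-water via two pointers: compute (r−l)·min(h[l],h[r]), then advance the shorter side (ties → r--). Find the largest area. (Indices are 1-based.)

max area = 289

[1,20] min(16,13)*19=247 best=247 * → r--
[1,19] min(16,17)*18=288 best=288 * → l++
[2,19] min(20,17)*17=289 best=289 * → r--
[2,18] min(20,16)*16=256 best=289 → r--
[2,17] min(20,13)*15=195 best=289 → r--
[2,16] min(20,6)*14=84 best=289 → r--
[2,15] min(20,4)*13=52 best=289 → r--
[2,14] min(20,7)*12=84 best=289 → r--
[2,13] min(20,4)*11=44 best=289 → r--
[2,12] min(20,20)*10=200 best=289 → r--
[2,11] min(20,11)*9=99 best=289 → r--
[2,10] min(20,8)*8=64 best=289 → r--
[2,9] min(20,8)*7=56 best=289 → r--
[2,8] min(20,7)*6=42 best=289 → r--
[2,7] min(20,12)*5=60 best=289 → r--
[2,6] min(20,13)*4=52 best=289 → r--
[2,5] min(20,12)*3=36 best=289 → r--
[2,4] min(20,18)*2=36 best=289 → r--
[2,3] min(20,9)*1=9 best=289 → r--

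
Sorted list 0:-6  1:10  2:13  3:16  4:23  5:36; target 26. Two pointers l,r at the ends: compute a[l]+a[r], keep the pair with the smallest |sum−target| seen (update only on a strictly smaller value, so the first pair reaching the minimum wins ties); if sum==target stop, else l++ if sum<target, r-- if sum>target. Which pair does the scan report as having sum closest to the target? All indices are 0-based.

pair (10, 16) with sum 26 (|Δ|=0)

l=0 r=5: -6+36=30 d=4 *, r--
l=0 r=4: -6+23=17 d=9, l++
l=1 r=4: 10+23=33 d=7, r--
l=1 r=3: 10+16=26 d=0 *, stop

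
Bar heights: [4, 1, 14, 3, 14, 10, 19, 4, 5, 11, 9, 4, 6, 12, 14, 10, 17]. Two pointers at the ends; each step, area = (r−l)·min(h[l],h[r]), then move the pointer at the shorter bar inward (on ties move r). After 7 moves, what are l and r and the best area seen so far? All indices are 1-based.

l=1 r=17: min(4,17)*16=64 best=64 *, l++
l=2 r=17: min(1,17)*15=15 best=64, l++
l=3 r=17: min(14,17)*14=196 best=196 *, l++
l=4 r=17: min(3,17)*13=39 best=196, l++
l=5 r=17: min(14,17)*12=168 best=196, l++
l=6 r=17: min(10,17)*11=110 best=196, l++
l=7 r=17: min(19,17)*10=170 best=196, r--

l=7, r=16, best area=196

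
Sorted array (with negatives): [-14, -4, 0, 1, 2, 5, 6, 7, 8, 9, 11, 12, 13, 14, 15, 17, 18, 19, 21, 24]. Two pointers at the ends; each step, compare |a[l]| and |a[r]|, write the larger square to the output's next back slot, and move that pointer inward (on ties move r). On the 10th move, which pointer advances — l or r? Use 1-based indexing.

l=1 r=20: |-14|<=|24| out[20]=576, r--
l=1 r=19: |-14|<=|21| out[19]=441, r--
l=1 r=18: |-14|<=|19| out[18]=361, r--
l=1 r=17: |-14|<=|18| out[17]=324, r--
l=1 r=16: |-14|<=|17| out[16]=289, r--
l=1 r=15: |-14|<=|15| out[15]=225, r--
l=1 r=14: |-14|<=|14| out[14]=196, r--
l=1 r=13: |-14|>|13| out[13]=196, l++
l=2 r=13: |-4|<=|13| out[12]=169, r--
l=2 r=12: |-4|<=|12| out[11]=144, r--

r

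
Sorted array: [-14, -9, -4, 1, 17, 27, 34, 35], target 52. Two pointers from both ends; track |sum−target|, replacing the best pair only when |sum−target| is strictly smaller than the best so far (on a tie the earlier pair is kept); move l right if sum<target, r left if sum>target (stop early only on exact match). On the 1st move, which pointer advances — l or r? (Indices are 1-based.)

l

[1,8] -14+35=21 d=31 * → l++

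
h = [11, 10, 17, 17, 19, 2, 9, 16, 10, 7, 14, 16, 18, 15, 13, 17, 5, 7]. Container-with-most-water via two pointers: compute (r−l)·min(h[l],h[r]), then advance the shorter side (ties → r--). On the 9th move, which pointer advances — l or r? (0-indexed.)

l

l=0 r=17: min(11,7)*17=119 best=119 *, r--
l=0 r=16: min(11,5)*16=80 best=119, r--
l=0 r=15: min(11,17)*15=165 best=165 *, l++
l=1 r=15: min(10,17)*14=140 best=165, l++
l=2 r=15: min(17,17)*13=221 best=221 *, r--
l=2 r=14: min(17,13)*12=156 best=221, r--
l=2 r=13: min(17,15)*11=165 best=221, r--
l=2 r=12: min(17,18)*10=170 best=221, l++
l=3 r=12: min(17,18)*9=153 best=221, l++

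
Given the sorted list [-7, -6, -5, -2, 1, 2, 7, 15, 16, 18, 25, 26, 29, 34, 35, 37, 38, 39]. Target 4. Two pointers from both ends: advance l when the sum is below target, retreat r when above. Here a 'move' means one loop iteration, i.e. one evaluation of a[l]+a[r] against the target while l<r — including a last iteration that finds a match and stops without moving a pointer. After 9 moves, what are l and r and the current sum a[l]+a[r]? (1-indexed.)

[1,18] -7+39=32 >4 → r--
[1,17] -7+38=31 >4 → r--
[1,16] -7+37=30 >4 → r--
[1,15] -7+35=28 >4 → r--
[1,14] -7+34=27 >4 → r--
[1,13] -7+29=22 >4 → r--
[1,12] -7+26=19 >4 → r--
[1,11] -7+25=18 >4 → r--
[1,10] -7+18=11 >4 → r--

l=1, r=9, sum=9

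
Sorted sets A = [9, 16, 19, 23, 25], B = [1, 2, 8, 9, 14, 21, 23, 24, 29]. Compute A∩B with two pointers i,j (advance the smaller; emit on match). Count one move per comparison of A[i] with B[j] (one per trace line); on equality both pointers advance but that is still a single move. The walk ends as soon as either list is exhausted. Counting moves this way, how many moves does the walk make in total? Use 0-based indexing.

11 moves

[i=0,j=0] 9>1 → j++
[i=0,j=1] 9>2 → j++
[i=0,j=2] 9>8 → j++
[i=0,j=3] 9==9 emit → i++,j++
[i=1,j=4] 16>14 → j++
[i=1,j=5] 16<21 → i++
[i=2,j=5] 19<21 → i++
[i=3,j=5] 23>21 → j++
[i=3,j=6] 23==23 emit → i++,j++
[i=4,j=7] 25>24 → j++
[i=4,j=8] 25<29 → i++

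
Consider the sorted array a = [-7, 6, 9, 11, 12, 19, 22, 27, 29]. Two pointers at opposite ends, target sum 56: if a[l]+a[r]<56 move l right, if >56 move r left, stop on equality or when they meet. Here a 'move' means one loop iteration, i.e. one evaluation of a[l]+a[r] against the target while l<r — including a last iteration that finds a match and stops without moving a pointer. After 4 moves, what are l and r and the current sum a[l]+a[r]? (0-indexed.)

[0,8] -7+29=22 <56 → l++
[1,8] 6+29=35 <56 → l++
[2,8] 9+29=38 <56 → l++
[3,8] 11+29=40 <56 → l++

l=4, r=8, sum=41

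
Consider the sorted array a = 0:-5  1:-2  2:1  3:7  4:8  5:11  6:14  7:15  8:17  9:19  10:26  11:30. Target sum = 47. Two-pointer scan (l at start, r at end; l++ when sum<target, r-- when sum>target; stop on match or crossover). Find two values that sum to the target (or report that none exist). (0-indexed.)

l=0 r=11: -5+30=25 <47, l++
l=1 r=11: -2+30=28 <47, l++
l=2 r=11: 1+30=31 <47, l++
l=3 r=11: 7+30=37 <47, l++
l=4 r=11: 8+30=38 <47, l++
l=5 r=11: 11+30=41 <47, l++
l=6 r=11: 14+30=44 <47, l++
l=7 r=11: 15+30=45 <47, l++
l=8 r=11: 17+30=47, found

(17, 30)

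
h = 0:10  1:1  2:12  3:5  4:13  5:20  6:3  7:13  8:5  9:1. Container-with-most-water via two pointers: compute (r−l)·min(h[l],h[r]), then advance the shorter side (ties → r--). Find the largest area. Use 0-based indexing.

max area = 70

[0,9] min(10,1)*9=9 best=9 * → r--
[0,8] min(10,5)*8=40 best=40 * → r--
[0,7] min(10,13)*7=70 best=70 * → l++
[1,7] min(1,13)*6=6 best=70 → l++
[2,7] min(12,13)*5=60 best=70 → l++
[3,7] min(5,13)*4=20 best=70 → l++
[4,7] min(13,13)*3=39 best=70 → r--
[4,6] min(13,3)*2=6 best=70 → r--
[4,5] min(13,20)*1=13 best=70 → l++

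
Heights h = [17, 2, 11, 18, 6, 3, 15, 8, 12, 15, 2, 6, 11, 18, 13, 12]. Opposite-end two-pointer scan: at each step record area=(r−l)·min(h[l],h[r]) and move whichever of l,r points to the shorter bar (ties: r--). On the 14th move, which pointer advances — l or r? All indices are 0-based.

l=0 r=15: min(17,12)*15=180 best=180 *, r--
l=0 r=14: min(17,13)*14=182 best=182 *, r--
l=0 r=13: min(17,18)*13=221 best=221 *, l++
l=1 r=13: min(2,18)*12=24 best=221, l++
l=2 r=13: min(11,18)*11=121 best=221, l++
l=3 r=13: min(18,18)*10=180 best=221, r--
l=3 r=12: min(18,11)*9=99 best=221, r--
l=3 r=11: min(18,6)*8=48 best=221, r--
l=3 r=10: min(18,2)*7=14 best=221, r--
l=3 r=9: min(18,15)*6=90 best=221, r--
l=3 r=8: min(18,12)*5=60 best=221, r--
l=3 r=7: min(18,8)*4=32 best=221, r--
l=3 r=6: min(18,15)*3=45 best=221, r--
l=3 r=5: min(18,3)*2=6 best=221, r--

r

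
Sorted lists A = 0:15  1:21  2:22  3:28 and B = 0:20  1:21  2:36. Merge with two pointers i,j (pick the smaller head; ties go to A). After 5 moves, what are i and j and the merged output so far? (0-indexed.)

i=0 j=0: A[i]=15<=B[j]=20 take 15, i++
i=1 j=0: A[i]=21>B[j]=20 take 20, j++
i=1 j=1: A[i]=21<=B[j]=21 take 21, i++
i=2 j=1: A[i]=22>B[j]=21 take 21, j++
i=2 j=2: A[i]=22<=B[j]=36 take 22, i++

i=3, j=2, merged so far=[15, 20, 21, 21, 22]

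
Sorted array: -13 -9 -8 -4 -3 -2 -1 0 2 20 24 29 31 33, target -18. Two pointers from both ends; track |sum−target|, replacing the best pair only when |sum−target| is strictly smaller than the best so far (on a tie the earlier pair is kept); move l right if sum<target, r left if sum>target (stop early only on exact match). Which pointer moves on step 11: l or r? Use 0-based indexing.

[0,13] -13+33=20 d=38 * → r--
[0,12] -13+31=18 d=36 * → r--
[0,11] -13+29=16 d=34 * → r--
[0,10] -13+24=11 d=29 * → r--
[0,9] -13+20=7 d=25 * → r--
[0,8] -13+2=-11 d=7 * → r--
[0,7] -13+0=-13 d=5 * → r--
[0,6] -13+-1=-14 d=4 * → r--
[0,5] -13+-2=-15 d=3 * → r--
[0,4] -13+-3=-16 d=2 * → r--
[0,3] -13+-4=-17 d=1 * → r--

r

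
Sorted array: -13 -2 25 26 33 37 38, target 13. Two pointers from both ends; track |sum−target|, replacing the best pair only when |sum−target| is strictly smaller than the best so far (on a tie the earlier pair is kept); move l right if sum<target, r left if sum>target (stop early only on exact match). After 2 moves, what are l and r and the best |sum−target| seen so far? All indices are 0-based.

l=0, r=4, best |Δ|=11

[0,6] -13+38=25 d=12 * → r--
[0,5] -13+37=24 d=11 * → r--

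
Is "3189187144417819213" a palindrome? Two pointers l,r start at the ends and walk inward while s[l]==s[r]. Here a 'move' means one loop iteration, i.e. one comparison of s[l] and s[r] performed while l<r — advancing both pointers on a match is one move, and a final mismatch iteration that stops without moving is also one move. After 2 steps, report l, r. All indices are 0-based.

l=2, r=16

l=0 r=18: '3'=='3', l++,r--
l=1 r=17: '1'=='1', l++,r--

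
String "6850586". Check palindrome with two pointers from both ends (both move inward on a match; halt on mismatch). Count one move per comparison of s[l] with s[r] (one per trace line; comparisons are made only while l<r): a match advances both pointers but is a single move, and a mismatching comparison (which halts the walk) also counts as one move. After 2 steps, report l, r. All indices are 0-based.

l=2, r=4

[0,6] '6'=='6' → l++,r--
[1,5] '8'=='8' → l++,r--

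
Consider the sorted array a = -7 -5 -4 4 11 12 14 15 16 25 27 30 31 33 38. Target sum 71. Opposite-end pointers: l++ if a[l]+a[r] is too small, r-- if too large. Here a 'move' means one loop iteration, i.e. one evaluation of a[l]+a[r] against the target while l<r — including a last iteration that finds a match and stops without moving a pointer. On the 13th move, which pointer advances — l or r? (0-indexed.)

l

l=0 r=14: -7+38=31 <71, l++
l=1 r=14: -5+38=33 <71, l++
l=2 r=14: -4+38=34 <71, l++
l=3 r=14: 4+38=42 <71, l++
l=4 r=14: 11+38=49 <71, l++
l=5 r=14: 12+38=50 <71, l++
l=6 r=14: 14+38=52 <71, l++
l=7 r=14: 15+38=53 <71, l++
l=8 r=14: 16+38=54 <71, l++
l=9 r=14: 25+38=63 <71, l++
l=10 r=14: 27+38=65 <71, l++
l=11 r=14: 30+38=68 <71, l++
l=12 r=14: 31+38=69 <71, l++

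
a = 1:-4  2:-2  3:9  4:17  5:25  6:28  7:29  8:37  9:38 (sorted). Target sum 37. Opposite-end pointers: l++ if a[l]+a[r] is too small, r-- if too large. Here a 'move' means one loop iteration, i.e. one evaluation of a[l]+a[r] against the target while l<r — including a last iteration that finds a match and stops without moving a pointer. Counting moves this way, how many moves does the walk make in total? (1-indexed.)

[1,9] -4+38=34 <37 → l++
[2,9] -2+38=36 <37 → l++
[3,9] 9+38=47 >37 → r--
[3,8] 9+37=46 >37 → r--
[3,7] 9+29=38 >37 → r--
[3,6] 9+28=37 → found

6 moves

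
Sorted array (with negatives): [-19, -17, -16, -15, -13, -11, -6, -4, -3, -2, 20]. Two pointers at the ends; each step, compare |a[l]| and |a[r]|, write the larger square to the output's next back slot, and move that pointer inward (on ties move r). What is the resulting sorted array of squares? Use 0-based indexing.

[4, 9, 16, 36, 121, 169, 225, 256, 289, 361, 400]

[0,10] |-19|<=|20| out[10]=400 → r--
[0,9] |-19|>|-2| out[9]=361 → l++
[1,9] |-17|>|-2| out[8]=289 → l++
[2,9] |-16|>|-2| out[7]=256 → l++
[3,9] |-15|>|-2| out[6]=225 → l++
[4,9] |-13|>|-2| out[5]=169 → l++
[5,9] |-11|>|-2| out[4]=121 → l++
[6,9] |-6|>|-2| out[3]=36 → l++
[7,9] |-4|>|-2| out[2]=16 → l++
[8,9] |-3|>|-2| out[1]=9 → l++
[9,9] |-2|<=|-2| out[0]=4 → r--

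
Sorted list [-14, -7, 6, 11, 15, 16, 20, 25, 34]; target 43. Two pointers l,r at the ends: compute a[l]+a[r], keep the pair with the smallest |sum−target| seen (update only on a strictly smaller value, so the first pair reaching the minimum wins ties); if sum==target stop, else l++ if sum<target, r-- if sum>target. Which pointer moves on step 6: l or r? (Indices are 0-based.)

l

l=0 r=8: -14+34=20 d=23 *, l++
l=1 r=8: -7+34=27 d=16 *, l++
l=2 r=8: 6+34=40 d=3 *, l++
l=3 r=8: 11+34=45 d=2 *, r--
l=3 r=7: 11+25=36 d=7, l++
l=4 r=7: 15+25=40 d=3, l++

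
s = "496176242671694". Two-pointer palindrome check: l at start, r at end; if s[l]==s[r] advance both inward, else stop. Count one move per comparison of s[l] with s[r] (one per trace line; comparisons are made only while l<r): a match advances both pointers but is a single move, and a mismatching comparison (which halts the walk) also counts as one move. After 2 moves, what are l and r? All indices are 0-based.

l=2, r=12

l=0 r=14: '4'=='4', l++,r--
l=1 r=13: '9'=='9', l++,r--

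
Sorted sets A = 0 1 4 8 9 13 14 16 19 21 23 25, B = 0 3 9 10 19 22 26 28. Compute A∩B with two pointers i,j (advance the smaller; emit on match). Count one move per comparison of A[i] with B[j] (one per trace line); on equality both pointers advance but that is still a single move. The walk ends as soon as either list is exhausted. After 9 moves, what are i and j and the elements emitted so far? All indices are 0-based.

[i=0,j=0] 0==0 emit → i++,j++
[i=1,j=1] 1<3 → i++
[i=2,j=1] 4>3 → j++
[i=2,j=2] 4<9 → i++
[i=3,j=2] 8<9 → i++
[i=4,j=2] 9==9 emit → i++,j++
[i=5,j=3] 13>10 → j++
[i=5,j=4] 13<19 → i++
[i=6,j=4] 14<19 → i++

i=7, j=4, emitted=[0, 9]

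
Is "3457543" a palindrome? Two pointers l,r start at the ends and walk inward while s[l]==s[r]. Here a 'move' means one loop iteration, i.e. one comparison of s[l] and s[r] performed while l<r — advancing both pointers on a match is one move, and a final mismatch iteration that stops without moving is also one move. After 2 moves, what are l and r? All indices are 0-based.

l=2, r=4

[0,6] '3'=='3' → l++,r--
[1,5] '4'=='4' → l++,r--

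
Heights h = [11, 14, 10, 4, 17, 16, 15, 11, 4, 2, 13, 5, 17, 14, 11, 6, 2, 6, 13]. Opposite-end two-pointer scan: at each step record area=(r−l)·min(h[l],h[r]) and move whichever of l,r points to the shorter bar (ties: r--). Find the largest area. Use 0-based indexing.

[0,18] min(11,13)*18=198 best=198 * → l++
[1,18] min(14,13)*17=221 best=221 * → r--
[1,17] min(14,6)*16=96 best=221 → r--
[1,16] min(14,2)*15=30 best=221 → r--
[1,15] min(14,6)*14=84 best=221 → r--
[1,14] min(14,11)*13=143 best=221 → r--
[1,13] min(14,14)*12=168 best=221 → r--
[1,12] min(14,17)*11=154 best=221 → l++
[2,12] min(10,17)*10=100 best=221 → l++
[3,12] min(4,17)*9=36 best=221 → l++
[4,12] min(17,17)*8=136 best=221 → r--
[4,11] min(17,5)*7=35 best=221 → r--
[4,10] min(17,13)*6=78 best=221 → r--
[4,9] min(17,2)*5=10 best=221 → r--
[4,8] min(17,4)*4=16 best=221 → r--
[4,7] min(17,11)*3=33 best=221 → r--
[4,6] min(17,15)*2=30 best=221 → r--
[4,5] min(17,16)*1=16 best=221 → r--

max area = 221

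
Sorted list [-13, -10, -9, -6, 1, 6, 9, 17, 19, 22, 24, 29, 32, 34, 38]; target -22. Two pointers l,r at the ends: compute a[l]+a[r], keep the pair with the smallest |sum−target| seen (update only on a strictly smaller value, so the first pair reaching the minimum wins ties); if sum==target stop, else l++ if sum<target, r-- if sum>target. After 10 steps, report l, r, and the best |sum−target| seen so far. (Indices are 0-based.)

l=0, r=4, best |Δ|=15

l=0 r=14: -13+38=25 d=47 *, r--
l=0 r=13: -13+34=21 d=43 *, r--
l=0 r=12: -13+32=19 d=41 *, r--
l=0 r=11: -13+29=16 d=38 *, r--
l=0 r=10: -13+24=11 d=33 *, r--
l=0 r=9: -13+22=9 d=31 *, r--
l=0 r=8: -13+19=6 d=28 *, r--
l=0 r=7: -13+17=4 d=26 *, r--
l=0 r=6: -13+9=-4 d=18 *, r--
l=0 r=5: -13+6=-7 d=15 *, r--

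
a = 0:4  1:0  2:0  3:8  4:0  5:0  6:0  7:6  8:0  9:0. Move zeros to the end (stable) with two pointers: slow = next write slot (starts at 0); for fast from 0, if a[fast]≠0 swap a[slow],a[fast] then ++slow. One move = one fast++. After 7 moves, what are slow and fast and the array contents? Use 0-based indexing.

slow=0 fast=0: a[fast]=4≠0 swap→a[0]=4, slow++,fast++
slow=1 fast=1: a[fast]=0, fast++
slow=1 fast=2: a[fast]=0, fast++
slow=1 fast=3: a[fast]=8≠0 swap→a[1]=8, slow++,fast++
slow=2 fast=4: a[fast]=0, fast++
slow=2 fast=5: a[fast]=0, fast++
slow=2 fast=6: a[fast]=0, fast++

slow=2, fast=7, a=[4, 8, 0, 0, 0, 0, 0, 6, 0, 0]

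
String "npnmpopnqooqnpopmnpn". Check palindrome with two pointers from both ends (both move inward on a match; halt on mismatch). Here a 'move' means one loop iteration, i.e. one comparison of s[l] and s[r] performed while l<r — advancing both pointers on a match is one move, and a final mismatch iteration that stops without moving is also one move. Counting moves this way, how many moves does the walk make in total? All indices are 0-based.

l=0 r=19: 'n'=='n', l++,r--
l=1 r=18: 'p'=='p', l++,r--
l=2 r=17: 'n'=='n', l++,r--
l=3 r=16: 'm'=='m', l++,r--
l=4 r=15: 'p'=='p', l++,r--
l=5 r=14: 'o'=='o', l++,r--
l=6 r=13: 'p'=='p', l++,r--
l=7 r=12: 'n'=='n', l++,r--
l=8 r=11: 'q'=='q', l++,r--
l=9 r=10: 'o'=='o', l++,r--

10 moves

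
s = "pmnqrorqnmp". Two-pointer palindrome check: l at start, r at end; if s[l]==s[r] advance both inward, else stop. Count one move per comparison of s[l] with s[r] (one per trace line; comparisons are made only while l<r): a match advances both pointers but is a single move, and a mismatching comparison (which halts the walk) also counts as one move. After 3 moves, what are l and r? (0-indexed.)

l=0 r=10: 'p'=='p', l++,r--
l=1 r=9: 'm'=='m', l++,r--
l=2 r=8: 'n'=='n', l++,r--

l=3, r=7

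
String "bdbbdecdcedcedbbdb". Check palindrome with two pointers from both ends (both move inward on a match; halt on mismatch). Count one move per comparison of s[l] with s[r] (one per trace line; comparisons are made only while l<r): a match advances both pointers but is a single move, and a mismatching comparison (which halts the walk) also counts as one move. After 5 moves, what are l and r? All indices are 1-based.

[1,18] 'b'=='b' → l++,r--
[2,17] 'd'=='d' → l++,r--
[3,16] 'b'=='b' → l++,r--
[4,15] 'b'=='b' → l++,r--
[5,14] 'd'=='d' → l++,r--

l=6, r=13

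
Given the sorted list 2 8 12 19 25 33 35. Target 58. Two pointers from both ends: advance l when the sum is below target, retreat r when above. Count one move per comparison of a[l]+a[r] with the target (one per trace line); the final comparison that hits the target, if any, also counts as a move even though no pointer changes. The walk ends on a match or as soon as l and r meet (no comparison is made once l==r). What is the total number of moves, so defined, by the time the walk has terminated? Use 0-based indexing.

l=0 r=6: 2+35=37 <58, l++
l=1 r=6: 8+35=43 <58, l++
l=2 r=6: 12+35=47 <58, l++
l=3 r=6: 19+35=54 <58, l++
l=4 r=6: 25+35=60 >58, r--
l=4 r=5: 25+33=58, found

6 moves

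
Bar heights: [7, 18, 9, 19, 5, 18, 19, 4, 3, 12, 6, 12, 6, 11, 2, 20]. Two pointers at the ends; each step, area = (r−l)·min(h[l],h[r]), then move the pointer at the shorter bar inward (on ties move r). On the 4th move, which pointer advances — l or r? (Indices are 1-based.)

l

l=1 r=16: min(7,20)*15=105 best=105 *, l++
l=2 r=16: min(18,20)*14=252 best=252 *, l++
l=3 r=16: min(9,20)*13=117 best=252, l++
l=4 r=16: min(19,20)*12=228 best=252, l++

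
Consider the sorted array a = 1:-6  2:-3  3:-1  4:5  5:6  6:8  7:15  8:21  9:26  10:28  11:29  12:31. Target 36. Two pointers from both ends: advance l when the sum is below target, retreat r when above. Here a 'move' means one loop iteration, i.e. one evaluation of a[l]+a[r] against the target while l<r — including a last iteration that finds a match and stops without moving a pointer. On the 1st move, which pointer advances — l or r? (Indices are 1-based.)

[1,12] -6+31=25 <36 → l++

l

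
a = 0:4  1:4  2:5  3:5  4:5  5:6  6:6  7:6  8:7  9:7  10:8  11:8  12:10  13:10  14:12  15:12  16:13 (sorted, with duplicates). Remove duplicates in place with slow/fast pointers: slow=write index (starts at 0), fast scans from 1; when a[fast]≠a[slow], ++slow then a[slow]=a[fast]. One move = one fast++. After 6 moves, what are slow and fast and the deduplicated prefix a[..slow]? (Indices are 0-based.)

(s=0,f=1) a[fast]=4=a[slow] dup → fast++
(s=0,f=2) a[fast]=5≠a[slow]=4 write a[1]=5 → slow++,fast++
(s=1,f=3) a[fast]=5=a[slow] dup → fast++
(s=1,f=4) a[fast]=5=a[slow] dup → fast++
(s=1,f=5) a[fast]=6≠a[slow]=5 write a[2]=6 → slow++,fast++
(s=2,f=6) a[fast]=6=a[slow] dup → fast++

slow=2, fast=7, prefix=[4, 5, 6]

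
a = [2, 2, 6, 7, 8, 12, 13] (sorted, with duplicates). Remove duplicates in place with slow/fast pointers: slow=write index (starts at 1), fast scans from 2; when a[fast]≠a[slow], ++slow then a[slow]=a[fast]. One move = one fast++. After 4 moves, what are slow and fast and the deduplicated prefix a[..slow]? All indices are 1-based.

slow=4, fast=6, prefix=[2, 6, 7, 8]

(s=1,f=2) a[fast]=2=a[slow] dup → fast++
(s=1,f=3) a[fast]=6≠a[slow]=2 write a[2]=6 → slow++,fast++
(s=2,f=4) a[fast]=7≠a[slow]=6 write a[3]=7 → slow++,fast++
(s=3,f=5) a[fast]=8≠a[slow]=7 write a[4]=8 → slow++,fast++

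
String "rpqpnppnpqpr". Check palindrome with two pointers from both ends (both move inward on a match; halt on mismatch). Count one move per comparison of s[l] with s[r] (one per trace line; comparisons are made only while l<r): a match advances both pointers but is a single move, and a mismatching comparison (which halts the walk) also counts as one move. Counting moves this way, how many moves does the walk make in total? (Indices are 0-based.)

6 moves

l=0 r=11: 'r'=='r', l++,r--
l=1 r=10: 'p'=='p', l++,r--
l=2 r=9: 'q'=='q', l++,r--
l=3 r=8: 'p'=='p', l++,r--
l=4 r=7: 'n'=='n', l++,r--
l=5 r=6: 'p'=='p', l++,r--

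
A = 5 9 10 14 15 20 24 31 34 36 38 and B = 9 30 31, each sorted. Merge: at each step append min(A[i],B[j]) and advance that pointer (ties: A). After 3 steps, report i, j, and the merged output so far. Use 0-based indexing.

i=2, j=1, merged so far=[5, 9, 9]

[i=0,j=0] A[i]=5<=B[j]=9 take 5 → i++
[i=1,j=0] A[i]=9<=B[j]=9 take 9 → i++
[i=2,j=0] A[i]=10>B[j]=9 take 9 → j++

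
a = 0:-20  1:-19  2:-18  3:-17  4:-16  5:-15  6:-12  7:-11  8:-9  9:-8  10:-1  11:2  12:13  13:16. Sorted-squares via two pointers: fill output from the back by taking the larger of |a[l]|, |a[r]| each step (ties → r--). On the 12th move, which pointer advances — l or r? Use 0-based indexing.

l

[0,13] |-20|>|16| out[13]=400 → l++
[1,13] |-19|>|16| out[12]=361 → l++
[2,13] |-18|>|16| out[11]=324 → l++
[3,13] |-17|>|16| out[10]=289 → l++
[4,13] |-16|<=|16| out[9]=256 → r--
[4,12] |-16|>|13| out[8]=256 → l++
[5,12] |-15|>|13| out[7]=225 → l++
[6,12] |-12|<=|13| out[6]=169 → r--
[6,11] |-12|>|2| out[5]=144 → l++
[7,11] |-11|>|2| out[4]=121 → l++
[8,11] |-9|>|2| out[3]=81 → l++
[9,11] |-8|>|2| out[2]=64 → l++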